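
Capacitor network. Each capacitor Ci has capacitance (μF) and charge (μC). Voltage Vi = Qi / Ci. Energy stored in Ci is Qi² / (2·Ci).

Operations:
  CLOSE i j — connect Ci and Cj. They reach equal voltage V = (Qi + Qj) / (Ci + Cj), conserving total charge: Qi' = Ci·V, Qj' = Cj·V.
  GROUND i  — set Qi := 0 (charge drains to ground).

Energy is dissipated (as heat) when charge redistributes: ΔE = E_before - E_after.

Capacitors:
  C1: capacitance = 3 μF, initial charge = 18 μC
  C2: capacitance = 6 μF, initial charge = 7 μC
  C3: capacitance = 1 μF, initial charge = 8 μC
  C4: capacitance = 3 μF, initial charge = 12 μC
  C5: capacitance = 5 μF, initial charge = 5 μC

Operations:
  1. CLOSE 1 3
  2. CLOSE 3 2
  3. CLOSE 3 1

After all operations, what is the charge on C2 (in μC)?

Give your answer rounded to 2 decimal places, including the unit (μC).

Initial: C1(3μF, Q=18μC, V=6.00V), C2(6μF, Q=7μC, V=1.17V), C3(1μF, Q=8μC, V=8.00V), C4(3μF, Q=12μC, V=4.00V), C5(5μF, Q=5μC, V=1.00V)
Op 1: CLOSE 1-3: Q_total=26.00, C_total=4.00, V=6.50; Q1=19.50, Q3=6.50; dissipated=1.500
Op 2: CLOSE 3-2: Q_total=13.50, C_total=7.00, V=1.93; Q3=1.93, Q2=11.57; dissipated=12.190
Op 3: CLOSE 3-1: Q_total=21.43, C_total=4.00, V=5.36; Q3=5.36, Q1=16.07; dissipated=7.837
Final charges: Q1=16.07, Q2=11.57, Q3=5.36, Q4=12.00, Q5=5.00

Answer: 11.57 μC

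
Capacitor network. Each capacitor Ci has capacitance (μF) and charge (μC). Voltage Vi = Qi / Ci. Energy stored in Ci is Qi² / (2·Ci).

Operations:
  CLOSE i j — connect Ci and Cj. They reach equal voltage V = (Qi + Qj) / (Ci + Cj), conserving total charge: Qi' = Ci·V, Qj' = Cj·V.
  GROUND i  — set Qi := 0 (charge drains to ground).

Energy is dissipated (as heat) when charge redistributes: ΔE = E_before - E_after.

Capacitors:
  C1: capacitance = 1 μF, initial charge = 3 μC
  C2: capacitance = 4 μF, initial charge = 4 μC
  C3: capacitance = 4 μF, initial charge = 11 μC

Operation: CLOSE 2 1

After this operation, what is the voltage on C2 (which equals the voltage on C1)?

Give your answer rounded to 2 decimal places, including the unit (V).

Answer: 1.40 V

Derivation:
Initial: C1(1μF, Q=3μC, V=3.00V), C2(4μF, Q=4μC, V=1.00V), C3(4μF, Q=11μC, V=2.75V)
Op 1: CLOSE 2-1: Q_total=7.00, C_total=5.00, V=1.40; Q2=5.60, Q1=1.40; dissipated=1.600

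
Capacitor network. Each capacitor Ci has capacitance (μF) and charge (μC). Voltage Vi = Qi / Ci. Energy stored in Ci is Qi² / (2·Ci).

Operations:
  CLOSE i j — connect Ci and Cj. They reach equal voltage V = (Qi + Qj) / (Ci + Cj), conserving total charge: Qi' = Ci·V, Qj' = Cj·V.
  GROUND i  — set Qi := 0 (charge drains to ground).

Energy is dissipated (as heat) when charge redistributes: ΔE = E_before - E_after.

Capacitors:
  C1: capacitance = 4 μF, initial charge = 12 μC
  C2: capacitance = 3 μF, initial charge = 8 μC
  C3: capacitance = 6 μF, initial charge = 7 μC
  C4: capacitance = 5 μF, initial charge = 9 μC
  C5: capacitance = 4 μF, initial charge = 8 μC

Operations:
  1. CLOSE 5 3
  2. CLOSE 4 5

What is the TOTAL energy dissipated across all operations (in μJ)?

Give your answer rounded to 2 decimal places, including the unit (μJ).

Answer: 0.93 μJ

Derivation:
Initial: C1(4μF, Q=12μC, V=3.00V), C2(3μF, Q=8μC, V=2.67V), C3(6μF, Q=7μC, V=1.17V), C4(5μF, Q=9μC, V=1.80V), C5(4μF, Q=8μC, V=2.00V)
Op 1: CLOSE 5-3: Q_total=15.00, C_total=10.00, V=1.50; Q5=6.00, Q3=9.00; dissipated=0.833
Op 2: CLOSE 4-5: Q_total=15.00, C_total=9.00, V=1.67; Q4=8.33, Q5=6.67; dissipated=0.100
Total dissipated: 0.933 μJ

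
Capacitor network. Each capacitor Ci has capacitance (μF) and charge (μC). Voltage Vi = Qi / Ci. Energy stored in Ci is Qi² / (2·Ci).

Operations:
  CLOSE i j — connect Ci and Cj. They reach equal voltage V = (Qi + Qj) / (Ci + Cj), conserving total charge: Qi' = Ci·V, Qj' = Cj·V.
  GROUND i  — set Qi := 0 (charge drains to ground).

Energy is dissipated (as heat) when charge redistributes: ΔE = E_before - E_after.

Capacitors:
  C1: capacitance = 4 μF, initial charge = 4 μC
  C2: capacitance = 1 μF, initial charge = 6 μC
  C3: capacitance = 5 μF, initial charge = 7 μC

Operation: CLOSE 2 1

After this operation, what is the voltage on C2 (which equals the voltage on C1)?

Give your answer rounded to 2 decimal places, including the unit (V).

Initial: C1(4μF, Q=4μC, V=1.00V), C2(1μF, Q=6μC, V=6.00V), C3(5μF, Q=7μC, V=1.40V)
Op 1: CLOSE 2-1: Q_total=10.00, C_total=5.00, V=2.00; Q2=2.00, Q1=8.00; dissipated=10.000

Answer: 2.00 V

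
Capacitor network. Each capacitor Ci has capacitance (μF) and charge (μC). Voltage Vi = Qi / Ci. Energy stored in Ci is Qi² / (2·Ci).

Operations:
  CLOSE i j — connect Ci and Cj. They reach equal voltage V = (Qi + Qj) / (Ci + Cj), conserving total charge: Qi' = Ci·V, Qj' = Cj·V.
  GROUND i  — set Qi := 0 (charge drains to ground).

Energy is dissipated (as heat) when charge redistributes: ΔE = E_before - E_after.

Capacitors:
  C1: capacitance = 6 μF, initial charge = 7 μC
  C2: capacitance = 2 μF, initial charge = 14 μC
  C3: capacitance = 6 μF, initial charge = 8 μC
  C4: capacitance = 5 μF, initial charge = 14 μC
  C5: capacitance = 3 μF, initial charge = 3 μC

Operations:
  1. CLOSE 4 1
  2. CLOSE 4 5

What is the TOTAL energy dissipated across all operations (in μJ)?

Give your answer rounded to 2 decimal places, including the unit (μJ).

Initial: C1(6μF, Q=7μC, V=1.17V), C2(2μF, Q=14μC, V=7.00V), C3(6μF, Q=8μC, V=1.33V), C4(5μF, Q=14μC, V=2.80V), C5(3μF, Q=3μC, V=1.00V)
Op 1: CLOSE 4-1: Q_total=21.00, C_total=11.00, V=1.91; Q4=9.55, Q1=11.45; dissipated=3.638
Op 2: CLOSE 4-5: Q_total=12.55, C_total=8.00, V=1.57; Q4=7.84, Q5=4.70; dissipated=0.775
Total dissipated: 4.413 μJ

Answer: 4.41 μJ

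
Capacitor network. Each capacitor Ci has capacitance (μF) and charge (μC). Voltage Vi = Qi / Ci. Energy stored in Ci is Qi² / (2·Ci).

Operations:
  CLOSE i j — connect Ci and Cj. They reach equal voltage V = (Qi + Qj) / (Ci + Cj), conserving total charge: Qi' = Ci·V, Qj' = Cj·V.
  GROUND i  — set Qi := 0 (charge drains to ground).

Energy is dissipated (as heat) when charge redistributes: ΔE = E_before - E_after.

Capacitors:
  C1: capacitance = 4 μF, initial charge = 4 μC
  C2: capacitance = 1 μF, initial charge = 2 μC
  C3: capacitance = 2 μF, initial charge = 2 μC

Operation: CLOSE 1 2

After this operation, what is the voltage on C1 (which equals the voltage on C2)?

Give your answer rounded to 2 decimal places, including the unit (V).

Answer: 1.20 V

Derivation:
Initial: C1(4μF, Q=4μC, V=1.00V), C2(1μF, Q=2μC, V=2.00V), C3(2μF, Q=2μC, V=1.00V)
Op 1: CLOSE 1-2: Q_total=6.00, C_total=5.00, V=1.20; Q1=4.80, Q2=1.20; dissipated=0.400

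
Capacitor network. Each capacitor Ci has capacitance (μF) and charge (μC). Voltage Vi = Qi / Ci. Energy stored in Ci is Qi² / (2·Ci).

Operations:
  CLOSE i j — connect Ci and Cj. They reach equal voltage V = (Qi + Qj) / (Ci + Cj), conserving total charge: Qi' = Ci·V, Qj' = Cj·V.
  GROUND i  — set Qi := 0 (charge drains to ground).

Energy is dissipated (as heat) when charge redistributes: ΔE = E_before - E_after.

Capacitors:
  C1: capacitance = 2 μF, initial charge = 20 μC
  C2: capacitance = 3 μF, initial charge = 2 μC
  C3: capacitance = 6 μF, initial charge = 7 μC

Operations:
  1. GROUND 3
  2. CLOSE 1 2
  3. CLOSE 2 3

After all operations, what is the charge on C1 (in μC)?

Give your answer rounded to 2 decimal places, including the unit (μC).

Initial: C1(2μF, Q=20μC, V=10.00V), C2(3μF, Q=2μC, V=0.67V), C3(6μF, Q=7μC, V=1.17V)
Op 1: GROUND 3: Q3=0; energy lost=4.083
Op 2: CLOSE 1-2: Q_total=22.00, C_total=5.00, V=4.40; Q1=8.80, Q2=13.20; dissipated=52.267
Op 3: CLOSE 2-3: Q_total=13.20, C_total=9.00, V=1.47; Q2=4.40, Q3=8.80; dissipated=19.360
Final charges: Q1=8.80, Q2=4.40, Q3=8.80

Answer: 8.80 μC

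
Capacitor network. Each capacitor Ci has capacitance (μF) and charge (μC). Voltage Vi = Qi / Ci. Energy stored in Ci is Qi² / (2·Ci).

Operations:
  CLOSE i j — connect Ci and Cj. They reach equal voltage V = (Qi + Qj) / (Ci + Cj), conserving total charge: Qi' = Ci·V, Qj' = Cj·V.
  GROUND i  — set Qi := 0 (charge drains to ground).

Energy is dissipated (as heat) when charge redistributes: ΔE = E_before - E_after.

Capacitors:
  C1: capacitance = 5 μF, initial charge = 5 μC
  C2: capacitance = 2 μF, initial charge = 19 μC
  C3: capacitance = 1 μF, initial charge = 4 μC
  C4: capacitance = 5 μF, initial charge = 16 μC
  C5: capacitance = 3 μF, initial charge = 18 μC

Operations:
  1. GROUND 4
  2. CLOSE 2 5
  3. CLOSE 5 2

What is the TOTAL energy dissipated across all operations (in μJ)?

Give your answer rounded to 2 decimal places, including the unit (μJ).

Answer: 32.95 μJ

Derivation:
Initial: C1(5μF, Q=5μC, V=1.00V), C2(2μF, Q=19μC, V=9.50V), C3(1μF, Q=4μC, V=4.00V), C4(5μF, Q=16μC, V=3.20V), C5(3μF, Q=18μC, V=6.00V)
Op 1: GROUND 4: Q4=0; energy lost=25.600
Op 2: CLOSE 2-5: Q_total=37.00, C_total=5.00, V=7.40; Q2=14.80, Q5=22.20; dissipated=7.350
Op 3: CLOSE 5-2: Q_total=37.00, C_total=5.00, V=7.40; Q5=22.20, Q2=14.80; dissipated=0.000
Total dissipated: 32.950 μJ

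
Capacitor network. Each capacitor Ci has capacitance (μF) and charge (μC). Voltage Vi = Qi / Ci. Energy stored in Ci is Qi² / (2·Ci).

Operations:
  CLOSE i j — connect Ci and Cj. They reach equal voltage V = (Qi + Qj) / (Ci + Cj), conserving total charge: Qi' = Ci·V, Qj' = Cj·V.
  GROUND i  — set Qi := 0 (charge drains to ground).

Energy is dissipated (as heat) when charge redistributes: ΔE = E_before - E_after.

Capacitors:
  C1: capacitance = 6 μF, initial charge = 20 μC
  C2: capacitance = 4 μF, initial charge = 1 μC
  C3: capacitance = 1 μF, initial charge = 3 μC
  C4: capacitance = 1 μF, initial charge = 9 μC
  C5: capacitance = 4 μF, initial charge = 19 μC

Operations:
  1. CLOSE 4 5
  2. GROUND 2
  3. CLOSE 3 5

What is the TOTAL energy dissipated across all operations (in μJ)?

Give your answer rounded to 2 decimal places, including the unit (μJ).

Initial: C1(6μF, Q=20μC, V=3.33V), C2(4μF, Q=1μC, V=0.25V), C3(1μF, Q=3μC, V=3.00V), C4(1μF, Q=9μC, V=9.00V), C5(4μF, Q=19μC, V=4.75V)
Op 1: CLOSE 4-5: Q_total=28.00, C_total=5.00, V=5.60; Q4=5.60, Q5=22.40; dissipated=7.225
Op 2: GROUND 2: Q2=0; energy lost=0.125
Op 3: CLOSE 3-5: Q_total=25.40, C_total=5.00, V=5.08; Q3=5.08, Q5=20.32; dissipated=2.704
Total dissipated: 10.054 μJ

Answer: 10.05 μJ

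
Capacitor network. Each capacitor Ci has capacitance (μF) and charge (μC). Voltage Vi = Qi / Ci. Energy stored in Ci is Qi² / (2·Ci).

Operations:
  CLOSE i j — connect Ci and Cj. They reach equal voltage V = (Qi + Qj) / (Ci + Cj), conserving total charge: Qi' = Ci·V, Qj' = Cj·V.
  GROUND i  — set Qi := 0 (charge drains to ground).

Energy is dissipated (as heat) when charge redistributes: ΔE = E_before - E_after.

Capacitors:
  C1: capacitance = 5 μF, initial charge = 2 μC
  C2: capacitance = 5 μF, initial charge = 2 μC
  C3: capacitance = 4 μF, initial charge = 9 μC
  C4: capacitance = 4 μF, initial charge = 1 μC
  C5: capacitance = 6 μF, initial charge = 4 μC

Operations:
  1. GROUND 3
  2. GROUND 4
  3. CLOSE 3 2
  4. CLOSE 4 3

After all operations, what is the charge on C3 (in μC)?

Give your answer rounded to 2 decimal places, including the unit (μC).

Answer: 0.44 μC

Derivation:
Initial: C1(5μF, Q=2μC, V=0.40V), C2(5μF, Q=2μC, V=0.40V), C3(4μF, Q=9μC, V=2.25V), C4(4μF, Q=1μC, V=0.25V), C5(6μF, Q=4μC, V=0.67V)
Op 1: GROUND 3: Q3=0; energy lost=10.125
Op 2: GROUND 4: Q4=0; energy lost=0.125
Op 3: CLOSE 3-2: Q_total=2.00, C_total=9.00, V=0.22; Q3=0.89, Q2=1.11; dissipated=0.178
Op 4: CLOSE 4-3: Q_total=0.89, C_total=8.00, V=0.11; Q4=0.44, Q3=0.44; dissipated=0.049
Final charges: Q1=2.00, Q2=1.11, Q3=0.44, Q4=0.44, Q5=4.00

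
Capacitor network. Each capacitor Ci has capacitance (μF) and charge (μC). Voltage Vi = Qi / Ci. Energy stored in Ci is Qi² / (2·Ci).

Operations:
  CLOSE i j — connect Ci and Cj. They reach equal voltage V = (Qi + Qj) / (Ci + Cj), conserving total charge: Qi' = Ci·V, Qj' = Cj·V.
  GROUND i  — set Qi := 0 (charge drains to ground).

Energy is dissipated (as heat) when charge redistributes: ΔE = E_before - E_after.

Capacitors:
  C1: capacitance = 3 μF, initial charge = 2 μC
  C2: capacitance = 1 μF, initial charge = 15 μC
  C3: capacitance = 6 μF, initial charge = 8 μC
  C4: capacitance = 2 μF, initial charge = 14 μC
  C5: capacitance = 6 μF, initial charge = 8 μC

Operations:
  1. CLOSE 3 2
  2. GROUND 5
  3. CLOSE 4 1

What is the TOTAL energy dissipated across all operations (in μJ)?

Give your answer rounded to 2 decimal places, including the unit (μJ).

Initial: C1(3μF, Q=2μC, V=0.67V), C2(1μF, Q=15μC, V=15.00V), C3(6μF, Q=8μC, V=1.33V), C4(2μF, Q=14μC, V=7.00V), C5(6μF, Q=8μC, V=1.33V)
Op 1: CLOSE 3-2: Q_total=23.00, C_total=7.00, V=3.29; Q3=19.71, Q2=3.29; dissipated=80.048
Op 2: GROUND 5: Q5=0; energy lost=5.333
Op 3: CLOSE 4-1: Q_total=16.00, C_total=5.00, V=3.20; Q4=6.40, Q1=9.60; dissipated=24.067
Total dissipated: 109.448 μJ

Answer: 109.45 μJ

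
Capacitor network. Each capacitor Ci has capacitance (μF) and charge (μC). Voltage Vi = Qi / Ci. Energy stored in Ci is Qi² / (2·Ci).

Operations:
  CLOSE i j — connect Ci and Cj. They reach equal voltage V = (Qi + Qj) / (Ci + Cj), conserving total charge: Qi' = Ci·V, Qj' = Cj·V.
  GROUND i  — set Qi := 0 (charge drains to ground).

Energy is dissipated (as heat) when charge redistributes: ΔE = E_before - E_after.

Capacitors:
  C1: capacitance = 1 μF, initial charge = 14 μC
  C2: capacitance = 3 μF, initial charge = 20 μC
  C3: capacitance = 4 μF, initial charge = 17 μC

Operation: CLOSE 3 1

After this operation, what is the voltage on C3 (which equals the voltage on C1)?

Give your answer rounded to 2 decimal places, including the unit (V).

Answer: 6.20 V

Derivation:
Initial: C1(1μF, Q=14μC, V=14.00V), C2(3μF, Q=20μC, V=6.67V), C3(4μF, Q=17μC, V=4.25V)
Op 1: CLOSE 3-1: Q_total=31.00, C_total=5.00, V=6.20; Q3=24.80, Q1=6.20; dissipated=38.025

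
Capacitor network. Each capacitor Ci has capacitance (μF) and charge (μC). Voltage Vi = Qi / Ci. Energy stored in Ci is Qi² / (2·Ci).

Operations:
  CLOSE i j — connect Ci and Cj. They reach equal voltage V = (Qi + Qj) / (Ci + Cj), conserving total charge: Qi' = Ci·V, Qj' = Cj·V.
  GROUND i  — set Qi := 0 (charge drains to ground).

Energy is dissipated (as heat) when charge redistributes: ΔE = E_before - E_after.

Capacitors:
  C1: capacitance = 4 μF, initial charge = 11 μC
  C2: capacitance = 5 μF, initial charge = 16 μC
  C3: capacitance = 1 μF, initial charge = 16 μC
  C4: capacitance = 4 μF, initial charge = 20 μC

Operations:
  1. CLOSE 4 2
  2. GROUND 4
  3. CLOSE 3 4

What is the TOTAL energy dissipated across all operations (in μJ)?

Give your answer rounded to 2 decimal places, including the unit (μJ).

Initial: C1(4μF, Q=11μC, V=2.75V), C2(5μF, Q=16μC, V=3.20V), C3(1μF, Q=16μC, V=16.00V), C4(4μF, Q=20μC, V=5.00V)
Op 1: CLOSE 4-2: Q_total=36.00, C_total=9.00, V=4.00; Q4=16.00, Q2=20.00; dissipated=3.600
Op 2: GROUND 4: Q4=0; energy lost=32.000
Op 3: CLOSE 3-4: Q_total=16.00, C_total=5.00, V=3.20; Q3=3.20, Q4=12.80; dissipated=102.400
Total dissipated: 138.000 μJ

Answer: 138.00 μJ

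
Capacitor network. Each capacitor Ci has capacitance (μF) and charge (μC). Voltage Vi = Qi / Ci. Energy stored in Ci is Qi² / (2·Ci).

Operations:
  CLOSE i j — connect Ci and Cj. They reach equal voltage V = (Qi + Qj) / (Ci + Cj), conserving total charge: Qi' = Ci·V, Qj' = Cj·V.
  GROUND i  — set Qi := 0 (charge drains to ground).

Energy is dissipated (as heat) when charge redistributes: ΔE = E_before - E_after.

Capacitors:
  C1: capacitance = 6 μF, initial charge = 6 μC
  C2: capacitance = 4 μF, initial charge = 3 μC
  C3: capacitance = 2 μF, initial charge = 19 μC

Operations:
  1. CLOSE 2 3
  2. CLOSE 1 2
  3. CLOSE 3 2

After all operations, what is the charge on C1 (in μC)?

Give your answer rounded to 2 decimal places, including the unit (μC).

Initial: C1(6μF, Q=6μC, V=1.00V), C2(4μF, Q=3μC, V=0.75V), C3(2μF, Q=19μC, V=9.50V)
Op 1: CLOSE 2-3: Q_total=22.00, C_total=6.00, V=3.67; Q2=14.67, Q3=7.33; dissipated=51.042
Op 2: CLOSE 1-2: Q_total=20.67, C_total=10.00, V=2.07; Q1=12.40, Q2=8.27; dissipated=8.533
Op 3: CLOSE 3-2: Q_total=15.60, C_total=6.00, V=2.60; Q3=5.20, Q2=10.40; dissipated=1.707
Final charges: Q1=12.40, Q2=10.40, Q3=5.20

Answer: 12.40 μC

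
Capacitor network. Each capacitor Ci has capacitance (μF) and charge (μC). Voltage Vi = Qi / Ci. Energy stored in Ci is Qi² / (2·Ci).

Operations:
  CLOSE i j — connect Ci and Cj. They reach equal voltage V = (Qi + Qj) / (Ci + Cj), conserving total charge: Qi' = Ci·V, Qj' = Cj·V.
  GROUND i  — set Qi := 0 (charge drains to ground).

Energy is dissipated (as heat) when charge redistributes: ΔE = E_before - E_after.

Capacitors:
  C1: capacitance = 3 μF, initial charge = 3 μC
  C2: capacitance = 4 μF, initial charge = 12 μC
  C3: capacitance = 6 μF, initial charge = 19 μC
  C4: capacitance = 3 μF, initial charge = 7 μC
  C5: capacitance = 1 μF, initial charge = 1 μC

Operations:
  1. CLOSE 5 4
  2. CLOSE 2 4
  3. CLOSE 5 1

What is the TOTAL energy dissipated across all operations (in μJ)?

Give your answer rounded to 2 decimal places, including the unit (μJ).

Initial: C1(3μF, Q=3μC, V=1.00V), C2(4μF, Q=12μC, V=3.00V), C3(6μF, Q=19μC, V=3.17V), C4(3μF, Q=7μC, V=2.33V), C5(1μF, Q=1μC, V=1.00V)
Op 1: CLOSE 5-4: Q_total=8.00, C_total=4.00, V=2.00; Q5=2.00, Q4=6.00; dissipated=0.667
Op 2: CLOSE 2-4: Q_total=18.00, C_total=7.00, V=2.57; Q2=10.29, Q4=7.71; dissipated=0.857
Op 3: CLOSE 5-1: Q_total=5.00, C_total=4.00, V=1.25; Q5=1.25, Q1=3.75; dissipated=0.375
Total dissipated: 1.899 μJ

Answer: 1.90 μJ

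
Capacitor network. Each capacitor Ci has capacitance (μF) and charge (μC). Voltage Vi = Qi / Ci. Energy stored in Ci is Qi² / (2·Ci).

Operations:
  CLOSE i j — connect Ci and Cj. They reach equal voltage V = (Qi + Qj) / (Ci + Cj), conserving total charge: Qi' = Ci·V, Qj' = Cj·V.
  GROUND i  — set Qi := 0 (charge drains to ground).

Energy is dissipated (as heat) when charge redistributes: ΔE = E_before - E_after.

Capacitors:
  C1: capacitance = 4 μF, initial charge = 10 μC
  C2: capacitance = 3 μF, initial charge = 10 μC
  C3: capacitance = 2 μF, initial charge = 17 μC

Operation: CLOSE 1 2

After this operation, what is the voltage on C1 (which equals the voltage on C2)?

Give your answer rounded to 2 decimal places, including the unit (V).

Initial: C1(4μF, Q=10μC, V=2.50V), C2(3μF, Q=10μC, V=3.33V), C3(2μF, Q=17μC, V=8.50V)
Op 1: CLOSE 1-2: Q_total=20.00, C_total=7.00, V=2.86; Q1=11.43, Q2=8.57; dissipated=0.595

Answer: 2.86 V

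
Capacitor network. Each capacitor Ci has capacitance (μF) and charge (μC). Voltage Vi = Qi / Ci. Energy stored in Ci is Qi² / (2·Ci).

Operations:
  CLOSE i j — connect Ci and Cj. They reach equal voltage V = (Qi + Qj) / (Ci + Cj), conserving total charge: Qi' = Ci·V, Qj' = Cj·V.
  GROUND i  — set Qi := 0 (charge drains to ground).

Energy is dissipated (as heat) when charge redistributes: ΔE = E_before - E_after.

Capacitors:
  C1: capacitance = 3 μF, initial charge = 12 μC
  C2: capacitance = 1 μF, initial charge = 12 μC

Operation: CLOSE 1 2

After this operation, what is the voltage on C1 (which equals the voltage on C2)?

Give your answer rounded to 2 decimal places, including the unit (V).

Answer: 6.00 V

Derivation:
Initial: C1(3μF, Q=12μC, V=4.00V), C2(1μF, Q=12μC, V=12.00V)
Op 1: CLOSE 1-2: Q_total=24.00, C_total=4.00, V=6.00; Q1=18.00, Q2=6.00; dissipated=24.000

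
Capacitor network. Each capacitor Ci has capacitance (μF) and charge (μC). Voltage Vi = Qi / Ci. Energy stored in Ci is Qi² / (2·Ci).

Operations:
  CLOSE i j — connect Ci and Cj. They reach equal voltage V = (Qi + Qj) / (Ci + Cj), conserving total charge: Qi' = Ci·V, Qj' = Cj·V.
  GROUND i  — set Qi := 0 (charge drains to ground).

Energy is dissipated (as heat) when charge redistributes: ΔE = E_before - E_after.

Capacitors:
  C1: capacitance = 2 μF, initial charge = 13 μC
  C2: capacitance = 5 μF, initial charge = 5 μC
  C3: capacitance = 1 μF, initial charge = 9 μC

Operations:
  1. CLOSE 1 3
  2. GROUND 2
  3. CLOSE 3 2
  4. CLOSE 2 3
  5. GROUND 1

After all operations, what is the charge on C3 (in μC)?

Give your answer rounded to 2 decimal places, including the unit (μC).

Answer: 1.22 μC

Derivation:
Initial: C1(2μF, Q=13μC, V=6.50V), C2(5μF, Q=5μC, V=1.00V), C3(1μF, Q=9μC, V=9.00V)
Op 1: CLOSE 1-3: Q_total=22.00, C_total=3.00, V=7.33; Q1=14.67, Q3=7.33; dissipated=2.083
Op 2: GROUND 2: Q2=0; energy lost=2.500
Op 3: CLOSE 3-2: Q_total=7.33, C_total=6.00, V=1.22; Q3=1.22, Q2=6.11; dissipated=22.407
Op 4: CLOSE 2-3: Q_total=7.33, C_total=6.00, V=1.22; Q2=6.11, Q3=1.22; dissipated=0.000
Op 5: GROUND 1: Q1=0; energy lost=53.778
Final charges: Q1=0.00, Q2=6.11, Q3=1.22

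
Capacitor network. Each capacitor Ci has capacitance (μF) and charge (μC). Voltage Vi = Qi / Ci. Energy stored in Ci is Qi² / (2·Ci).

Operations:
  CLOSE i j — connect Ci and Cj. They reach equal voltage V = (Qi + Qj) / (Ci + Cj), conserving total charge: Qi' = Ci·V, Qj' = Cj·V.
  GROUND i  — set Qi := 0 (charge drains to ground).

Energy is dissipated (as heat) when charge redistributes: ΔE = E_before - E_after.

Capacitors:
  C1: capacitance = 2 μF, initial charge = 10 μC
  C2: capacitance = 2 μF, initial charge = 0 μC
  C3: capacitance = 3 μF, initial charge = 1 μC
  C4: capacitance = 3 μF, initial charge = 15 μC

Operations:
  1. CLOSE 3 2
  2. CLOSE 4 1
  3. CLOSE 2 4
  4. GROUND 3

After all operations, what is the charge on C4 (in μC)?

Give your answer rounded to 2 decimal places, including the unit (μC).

Answer: 9.24 μC

Derivation:
Initial: C1(2μF, Q=10μC, V=5.00V), C2(2μF, Q=0μC, V=0.00V), C3(3μF, Q=1μC, V=0.33V), C4(3μF, Q=15μC, V=5.00V)
Op 1: CLOSE 3-2: Q_total=1.00, C_total=5.00, V=0.20; Q3=0.60, Q2=0.40; dissipated=0.067
Op 2: CLOSE 4-1: Q_total=25.00, C_total=5.00, V=5.00; Q4=15.00, Q1=10.00; dissipated=0.000
Op 3: CLOSE 2-4: Q_total=15.40, C_total=5.00, V=3.08; Q2=6.16, Q4=9.24; dissipated=13.824
Op 4: GROUND 3: Q3=0; energy lost=0.060
Final charges: Q1=10.00, Q2=6.16, Q3=0.00, Q4=9.24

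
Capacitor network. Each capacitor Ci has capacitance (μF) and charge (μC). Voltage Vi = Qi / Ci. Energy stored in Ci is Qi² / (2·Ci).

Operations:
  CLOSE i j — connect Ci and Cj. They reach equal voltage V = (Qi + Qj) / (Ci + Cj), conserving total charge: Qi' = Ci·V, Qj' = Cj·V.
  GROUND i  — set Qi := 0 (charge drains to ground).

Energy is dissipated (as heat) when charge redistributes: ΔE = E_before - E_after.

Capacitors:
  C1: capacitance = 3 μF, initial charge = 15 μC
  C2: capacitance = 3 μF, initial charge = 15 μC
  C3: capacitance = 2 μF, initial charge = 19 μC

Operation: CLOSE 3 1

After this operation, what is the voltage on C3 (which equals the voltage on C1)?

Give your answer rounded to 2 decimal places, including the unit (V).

Initial: C1(3μF, Q=15μC, V=5.00V), C2(3μF, Q=15μC, V=5.00V), C3(2μF, Q=19μC, V=9.50V)
Op 1: CLOSE 3-1: Q_total=34.00, C_total=5.00, V=6.80; Q3=13.60, Q1=20.40; dissipated=12.150

Answer: 6.80 V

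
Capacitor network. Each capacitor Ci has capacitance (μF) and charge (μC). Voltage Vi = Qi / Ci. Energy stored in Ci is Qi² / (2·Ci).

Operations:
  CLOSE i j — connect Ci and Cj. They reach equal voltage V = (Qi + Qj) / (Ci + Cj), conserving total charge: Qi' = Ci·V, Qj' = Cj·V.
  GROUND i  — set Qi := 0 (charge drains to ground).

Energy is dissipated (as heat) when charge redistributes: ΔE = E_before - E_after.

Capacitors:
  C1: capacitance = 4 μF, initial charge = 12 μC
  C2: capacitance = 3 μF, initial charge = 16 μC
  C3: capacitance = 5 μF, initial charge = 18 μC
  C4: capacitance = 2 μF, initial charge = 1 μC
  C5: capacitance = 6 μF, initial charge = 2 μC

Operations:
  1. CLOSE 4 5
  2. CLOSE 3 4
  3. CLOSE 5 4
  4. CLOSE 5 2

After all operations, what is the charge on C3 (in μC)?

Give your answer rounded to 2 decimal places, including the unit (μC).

Answer: 13.39 μC

Derivation:
Initial: C1(4μF, Q=12μC, V=3.00V), C2(3μF, Q=16μC, V=5.33V), C3(5μF, Q=18μC, V=3.60V), C4(2μF, Q=1μC, V=0.50V), C5(6μF, Q=2μC, V=0.33V)
Op 1: CLOSE 4-5: Q_total=3.00, C_total=8.00, V=0.38; Q4=0.75, Q5=2.25; dissipated=0.021
Op 2: CLOSE 3-4: Q_total=18.75, C_total=7.00, V=2.68; Q3=13.39, Q4=5.36; dissipated=7.429
Op 3: CLOSE 5-4: Q_total=7.61, C_total=8.00, V=0.95; Q5=5.71, Q4=1.90; dissipated=3.980
Op 4: CLOSE 5-2: Q_total=21.71, C_total=9.00, V=2.41; Q5=14.47, Q2=7.24; dissipated=19.206
Final charges: Q1=12.00, Q2=7.24, Q3=13.39, Q4=1.90, Q5=14.47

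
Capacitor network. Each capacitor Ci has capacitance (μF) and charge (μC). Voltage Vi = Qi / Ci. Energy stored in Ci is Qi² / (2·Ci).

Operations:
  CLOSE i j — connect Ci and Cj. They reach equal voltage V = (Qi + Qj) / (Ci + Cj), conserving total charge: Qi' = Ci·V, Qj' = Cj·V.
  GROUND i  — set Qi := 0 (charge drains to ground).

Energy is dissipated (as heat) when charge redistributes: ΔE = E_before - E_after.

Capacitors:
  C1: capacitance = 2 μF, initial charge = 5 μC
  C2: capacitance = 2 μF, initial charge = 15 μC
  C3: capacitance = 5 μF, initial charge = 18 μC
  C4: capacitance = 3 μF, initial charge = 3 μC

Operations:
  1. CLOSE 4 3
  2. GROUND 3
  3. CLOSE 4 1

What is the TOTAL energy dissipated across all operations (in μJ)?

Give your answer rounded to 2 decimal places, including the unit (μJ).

Answer: 23.57 μJ

Derivation:
Initial: C1(2μF, Q=5μC, V=2.50V), C2(2μF, Q=15μC, V=7.50V), C3(5μF, Q=18μC, V=3.60V), C4(3μF, Q=3μC, V=1.00V)
Op 1: CLOSE 4-3: Q_total=21.00, C_total=8.00, V=2.62; Q4=7.88, Q3=13.12; dissipated=6.338
Op 2: GROUND 3: Q3=0; energy lost=17.227
Op 3: CLOSE 4-1: Q_total=12.88, C_total=5.00, V=2.58; Q4=7.72, Q1=5.15; dissipated=0.009
Total dissipated: 23.573 μJ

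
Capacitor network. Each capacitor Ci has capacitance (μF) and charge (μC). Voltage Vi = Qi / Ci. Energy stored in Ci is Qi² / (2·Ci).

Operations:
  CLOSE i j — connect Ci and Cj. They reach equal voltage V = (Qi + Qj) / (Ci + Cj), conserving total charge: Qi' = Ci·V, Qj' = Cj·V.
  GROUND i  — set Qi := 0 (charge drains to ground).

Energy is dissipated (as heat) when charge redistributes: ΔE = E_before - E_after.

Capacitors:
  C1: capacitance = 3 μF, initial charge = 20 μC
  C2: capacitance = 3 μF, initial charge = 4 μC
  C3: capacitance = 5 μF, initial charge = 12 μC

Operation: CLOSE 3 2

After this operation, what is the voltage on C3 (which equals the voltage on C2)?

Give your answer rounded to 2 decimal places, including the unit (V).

Answer: 2.00 V

Derivation:
Initial: C1(3μF, Q=20μC, V=6.67V), C2(3μF, Q=4μC, V=1.33V), C3(5μF, Q=12μC, V=2.40V)
Op 1: CLOSE 3-2: Q_total=16.00, C_total=8.00, V=2.00; Q3=10.00, Q2=6.00; dissipated=1.067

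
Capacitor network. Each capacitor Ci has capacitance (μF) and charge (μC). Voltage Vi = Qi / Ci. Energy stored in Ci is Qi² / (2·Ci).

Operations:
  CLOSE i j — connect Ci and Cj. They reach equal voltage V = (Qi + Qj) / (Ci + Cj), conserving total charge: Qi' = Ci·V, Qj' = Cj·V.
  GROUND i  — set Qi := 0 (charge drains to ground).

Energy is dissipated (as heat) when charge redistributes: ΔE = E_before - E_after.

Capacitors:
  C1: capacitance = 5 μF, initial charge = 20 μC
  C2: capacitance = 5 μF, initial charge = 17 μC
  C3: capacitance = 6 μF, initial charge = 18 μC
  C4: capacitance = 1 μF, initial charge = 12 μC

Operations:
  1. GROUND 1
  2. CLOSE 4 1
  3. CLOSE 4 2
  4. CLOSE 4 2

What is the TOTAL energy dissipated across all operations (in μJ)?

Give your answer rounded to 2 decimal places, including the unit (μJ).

Answer: 100.82 μJ

Derivation:
Initial: C1(5μF, Q=20μC, V=4.00V), C2(5μF, Q=17μC, V=3.40V), C3(6μF, Q=18μC, V=3.00V), C4(1μF, Q=12μC, V=12.00V)
Op 1: GROUND 1: Q1=0; energy lost=40.000
Op 2: CLOSE 4-1: Q_total=12.00, C_total=6.00, V=2.00; Q4=2.00, Q1=10.00; dissipated=60.000
Op 3: CLOSE 4-2: Q_total=19.00, C_total=6.00, V=3.17; Q4=3.17, Q2=15.83; dissipated=0.817
Op 4: CLOSE 4-2: Q_total=19.00, C_total=6.00, V=3.17; Q4=3.17, Q2=15.83; dissipated=0.000
Total dissipated: 100.817 μJ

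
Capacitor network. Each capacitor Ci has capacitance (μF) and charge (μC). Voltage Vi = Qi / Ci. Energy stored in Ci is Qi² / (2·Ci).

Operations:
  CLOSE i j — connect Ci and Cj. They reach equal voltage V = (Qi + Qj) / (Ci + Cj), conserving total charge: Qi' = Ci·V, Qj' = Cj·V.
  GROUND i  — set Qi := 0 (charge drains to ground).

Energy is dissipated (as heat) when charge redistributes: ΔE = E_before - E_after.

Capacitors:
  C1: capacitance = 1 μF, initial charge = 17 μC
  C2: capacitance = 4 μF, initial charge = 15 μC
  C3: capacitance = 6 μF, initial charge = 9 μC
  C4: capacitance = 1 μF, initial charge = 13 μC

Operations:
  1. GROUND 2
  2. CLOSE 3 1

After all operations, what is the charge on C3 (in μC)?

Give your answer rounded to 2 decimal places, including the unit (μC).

Initial: C1(1μF, Q=17μC, V=17.00V), C2(4μF, Q=15μC, V=3.75V), C3(6μF, Q=9μC, V=1.50V), C4(1μF, Q=13μC, V=13.00V)
Op 1: GROUND 2: Q2=0; energy lost=28.125
Op 2: CLOSE 3-1: Q_total=26.00, C_total=7.00, V=3.71; Q3=22.29, Q1=3.71; dissipated=102.964
Final charges: Q1=3.71, Q2=0.00, Q3=22.29, Q4=13.00

Answer: 22.29 μC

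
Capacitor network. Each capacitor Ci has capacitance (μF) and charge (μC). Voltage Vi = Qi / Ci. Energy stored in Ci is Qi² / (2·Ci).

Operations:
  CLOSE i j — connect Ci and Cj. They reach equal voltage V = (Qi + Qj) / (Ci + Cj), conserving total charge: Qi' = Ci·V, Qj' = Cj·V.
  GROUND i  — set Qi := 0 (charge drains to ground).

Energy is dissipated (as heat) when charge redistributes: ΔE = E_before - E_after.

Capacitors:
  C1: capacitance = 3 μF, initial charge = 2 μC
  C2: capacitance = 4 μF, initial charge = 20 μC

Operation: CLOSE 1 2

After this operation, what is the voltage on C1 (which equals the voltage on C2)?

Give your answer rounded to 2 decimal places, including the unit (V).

Answer: 3.14 V

Derivation:
Initial: C1(3μF, Q=2μC, V=0.67V), C2(4μF, Q=20μC, V=5.00V)
Op 1: CLOSE 1-2: Q_total=22.00, C_total=7.00, V=3.14; Q1=9.43, Q2=12.57; dissipated=16.095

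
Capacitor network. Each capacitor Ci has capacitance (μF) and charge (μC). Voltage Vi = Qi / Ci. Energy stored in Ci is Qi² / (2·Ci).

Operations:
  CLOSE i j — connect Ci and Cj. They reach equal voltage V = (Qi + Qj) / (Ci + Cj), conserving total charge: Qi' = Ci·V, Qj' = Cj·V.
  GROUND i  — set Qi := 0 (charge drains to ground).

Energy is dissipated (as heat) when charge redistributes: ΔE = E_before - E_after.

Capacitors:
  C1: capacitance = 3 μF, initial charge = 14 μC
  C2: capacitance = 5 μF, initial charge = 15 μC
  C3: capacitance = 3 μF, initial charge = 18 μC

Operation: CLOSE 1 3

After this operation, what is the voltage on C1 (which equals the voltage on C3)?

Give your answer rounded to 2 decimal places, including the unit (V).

Answer: 5.33 V

Derivation:
Initial: C1(3μF, Q=14μC, V=4.67V), C2(5μF, Q=15μC, V=3.00V), C3(3μF, Q=18μC, V=6.00V)
Op 1: CLOSE 1-3: Q_total=32.00, C_total=6.00, V=5.33; Q1=16.00, Q3=16.00; dissipated=1.333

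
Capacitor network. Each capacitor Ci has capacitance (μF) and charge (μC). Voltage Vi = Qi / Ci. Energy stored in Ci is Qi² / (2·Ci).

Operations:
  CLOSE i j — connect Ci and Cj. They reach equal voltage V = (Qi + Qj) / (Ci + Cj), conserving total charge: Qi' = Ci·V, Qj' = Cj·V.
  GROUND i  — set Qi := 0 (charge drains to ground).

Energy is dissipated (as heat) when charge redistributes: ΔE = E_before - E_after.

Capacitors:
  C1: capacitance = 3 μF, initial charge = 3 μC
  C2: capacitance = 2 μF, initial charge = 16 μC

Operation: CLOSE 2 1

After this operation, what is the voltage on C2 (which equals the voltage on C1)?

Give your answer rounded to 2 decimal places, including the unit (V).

Initial: C1(3μF, Q=3μC, V=1.00V), C2(2μF, Q=16μC, V=8.00V)
Op 1: CLOSE 2-1: Q_total=19.00, C_total=5.00, V=3.80; Q2=7.60, Q1=11.40; dissipated=29.400

Answer: 3.80 V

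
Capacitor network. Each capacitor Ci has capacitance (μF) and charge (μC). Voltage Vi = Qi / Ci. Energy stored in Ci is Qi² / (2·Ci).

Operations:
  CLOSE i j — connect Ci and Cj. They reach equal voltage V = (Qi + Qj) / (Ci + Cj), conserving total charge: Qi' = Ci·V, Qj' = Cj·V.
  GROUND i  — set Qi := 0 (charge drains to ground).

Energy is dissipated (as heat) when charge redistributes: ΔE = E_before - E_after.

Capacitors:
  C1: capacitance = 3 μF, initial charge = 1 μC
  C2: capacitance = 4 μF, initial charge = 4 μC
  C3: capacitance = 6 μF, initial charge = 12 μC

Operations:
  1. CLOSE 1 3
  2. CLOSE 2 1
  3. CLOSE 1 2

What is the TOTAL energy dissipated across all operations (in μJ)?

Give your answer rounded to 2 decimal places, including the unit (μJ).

Initial: C1(3μF, Q=1μC, V=0.33V), C2(4μF, Q=4μC, V=1.00V), C3(6μF, Q=12μC, V=2.00V)
Op 1: CLOSE 1-3: Q_total=13.00, C_total=9.00, V=1.44; Q1=4.33, Q3=8.67; dissipated=2.778
Op 2: CLOSE 2-1: Q_total=8.33, C_total=7.00, V=1.19; Q2=4.76, Q1=3.57; dissipated=0.169
Op 3: CLOSE 1-2: Q_total=8.33, C_total=7.00, V=1.19; Q1=3.57, Q2=4.76; dissipated=0.000
Total dissipated: 2.947 μJ

Answer: 2.95 μJ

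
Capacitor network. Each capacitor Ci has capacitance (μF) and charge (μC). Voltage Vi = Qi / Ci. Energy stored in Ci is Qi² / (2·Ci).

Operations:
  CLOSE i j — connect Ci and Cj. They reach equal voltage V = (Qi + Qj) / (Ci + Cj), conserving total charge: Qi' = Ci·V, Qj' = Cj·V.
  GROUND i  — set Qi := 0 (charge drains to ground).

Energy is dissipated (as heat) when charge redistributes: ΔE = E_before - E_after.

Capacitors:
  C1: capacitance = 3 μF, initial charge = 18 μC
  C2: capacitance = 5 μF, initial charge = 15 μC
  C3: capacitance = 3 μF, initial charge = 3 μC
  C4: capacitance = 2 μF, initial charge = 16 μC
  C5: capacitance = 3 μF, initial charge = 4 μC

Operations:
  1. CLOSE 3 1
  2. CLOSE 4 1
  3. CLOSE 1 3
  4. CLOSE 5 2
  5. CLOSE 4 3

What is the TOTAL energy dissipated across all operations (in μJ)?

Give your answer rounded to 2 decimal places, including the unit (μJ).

Initial: C1(3μF, Q=18μC, V=6.00V), C2(5μF, Q=15μC, V=3.00V), C3(3μF, Q=3μC, V=1.00V), C4(2μF, Q=16μC, V=8.00V), C5(3μF, Q=4μC, V=1.33V)
Op 1: CLOSE 3-1: Q_total=21.00, C_total=6.00, V=3.50; Q3=10.50, Q1=10.50; dissipated=18.750
Op 2: CLOSE 4-1: Q_total=26.50, C_total=5.00, V=5.30; Q4=10.60, Q1=15.90; dissipated=12.150
Op 3: CLOSE 1-3: Q_total=26.40, C_total=6.00, V=4.40; Q1=13.20, Q3=13.20; dissipated=2.430
Op 4: CLOSE 5-2: Q_total=19.00, C_total=8.00, V=2.38; Q5=7.12, Q2=11.88; dissipated=2.604
Op 5: CLOSE 4-3: Q_total=23.80, C_total=5.00, V=4.76; Q4=9.52, Q3=14.28; dissipated=0.486
Total dissipated: 36.420 μJ

Answer: 36.42 μJ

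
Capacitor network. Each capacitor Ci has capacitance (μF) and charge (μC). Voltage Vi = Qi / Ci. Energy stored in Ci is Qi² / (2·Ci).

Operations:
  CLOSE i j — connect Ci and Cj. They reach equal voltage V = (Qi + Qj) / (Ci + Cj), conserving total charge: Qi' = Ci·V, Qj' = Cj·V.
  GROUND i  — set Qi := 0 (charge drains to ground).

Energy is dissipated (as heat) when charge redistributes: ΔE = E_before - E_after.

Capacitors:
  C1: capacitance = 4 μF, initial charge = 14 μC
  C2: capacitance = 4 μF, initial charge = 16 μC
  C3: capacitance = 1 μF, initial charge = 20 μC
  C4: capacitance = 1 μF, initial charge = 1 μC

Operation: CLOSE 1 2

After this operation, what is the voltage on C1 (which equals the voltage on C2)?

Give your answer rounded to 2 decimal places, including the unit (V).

Answer: 3.75 V

Derivation:
Initial: C1(4μF, Q=14μC, V=3.50V), C2(4μF, Q=16μC, V=4.00V), C3(1μF, Q=20μC, V=20.00V), C4(1μF, Q=1μC, V=1.00V)
Op 1: CLOSE 1-2: Q_total=30.00, C_total=8.00, V=3.75; Q1=15.00, Q2=15.00; dissipated=0.250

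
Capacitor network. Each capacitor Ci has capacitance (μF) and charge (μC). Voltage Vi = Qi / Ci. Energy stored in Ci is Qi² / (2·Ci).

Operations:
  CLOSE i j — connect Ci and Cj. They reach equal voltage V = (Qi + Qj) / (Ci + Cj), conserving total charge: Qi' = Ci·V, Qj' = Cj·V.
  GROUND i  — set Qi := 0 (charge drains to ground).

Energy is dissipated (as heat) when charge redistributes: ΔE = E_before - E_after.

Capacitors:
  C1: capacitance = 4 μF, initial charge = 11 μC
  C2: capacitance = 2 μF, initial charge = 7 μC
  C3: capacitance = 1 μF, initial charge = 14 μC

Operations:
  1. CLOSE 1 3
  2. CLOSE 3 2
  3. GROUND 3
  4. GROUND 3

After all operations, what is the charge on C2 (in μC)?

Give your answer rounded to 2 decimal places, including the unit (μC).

Answer: 8.00 μC

Derivation:
Initial: C1(4μF, Q=11μC, V=2.75V), C2(2μF, Q=7μC, V=3.50V), C3(1μF, Q=14μC, V=14.00V)
Op 1: CLOSE 1-3: Q_total=25.00, C_total=5.00, V=5.00; Q1=20.00, Q3=5.00; dissipated=50.625
Op 2: CLOSE 3-2: Q_total=12.00, C_total=3.00, V=4.00; Q3=4.00, Q2=8.00; dissipated=0.750
Op 3: GROUND 3: Q3=0; energy lost=8.000
Op 4: GROUND 3: Q3=0; energy lost=0.000
Final charges: Q1=20.00, Q2=8.00, Q3=0.00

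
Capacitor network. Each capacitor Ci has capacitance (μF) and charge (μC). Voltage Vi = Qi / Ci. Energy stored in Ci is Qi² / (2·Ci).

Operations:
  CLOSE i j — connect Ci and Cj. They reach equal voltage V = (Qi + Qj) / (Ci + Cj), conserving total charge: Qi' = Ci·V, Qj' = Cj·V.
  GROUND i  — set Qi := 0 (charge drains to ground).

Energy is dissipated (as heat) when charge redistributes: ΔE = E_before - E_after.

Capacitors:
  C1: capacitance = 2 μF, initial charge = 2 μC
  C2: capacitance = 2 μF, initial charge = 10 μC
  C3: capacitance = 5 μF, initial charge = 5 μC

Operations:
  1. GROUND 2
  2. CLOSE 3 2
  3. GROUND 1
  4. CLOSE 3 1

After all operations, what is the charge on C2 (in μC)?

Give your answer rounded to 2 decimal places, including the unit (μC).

Answer: 1.43 μC

Derivation:
Initial: C1(2μF, Q=2μC, V=1.00V), C2(2μF, Q=10μC, V=5.00V), C3(5μF, Q=5μC, V=1.00V)
Op 1: GROUND 2: Q2=0; energy lost=25.000
Op 2: CLOSE 3-2: Q_total=5.00, C_total=7.00, V=0.71; Q3=3.57, Q2=1.43; dissipated=0.714
Op 3: GROUND 1: Q1=0; energy lost=1.000
Op 4: CLOSE 3-1: Q_total=3.57, C_total=7.00, V=0.51; Q3=2.55, Q1=1.02; dissipated=0.364
Final charges: Q1=1.02, Q2=1.43, Q3=2.55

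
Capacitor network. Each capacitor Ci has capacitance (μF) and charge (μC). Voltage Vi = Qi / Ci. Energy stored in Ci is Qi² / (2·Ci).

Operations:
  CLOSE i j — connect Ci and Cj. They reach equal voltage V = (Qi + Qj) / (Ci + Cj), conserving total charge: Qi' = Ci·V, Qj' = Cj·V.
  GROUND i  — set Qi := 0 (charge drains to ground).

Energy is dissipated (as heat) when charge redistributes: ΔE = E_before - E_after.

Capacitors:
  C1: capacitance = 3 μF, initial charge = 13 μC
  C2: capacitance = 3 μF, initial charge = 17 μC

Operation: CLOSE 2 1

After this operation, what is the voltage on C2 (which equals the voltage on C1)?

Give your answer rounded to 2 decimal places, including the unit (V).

Initial: C1(3μF, Q=13μC, V=4.33V), C2(3μF, Q=17μC, V=5.67V)
Op 1: CLOSE 2-1: Q_total=30.00, C_total=6.00, V=5.00; Q2=15.00, Q1=15.00; dissipated=1.333

Answer: 5.00 V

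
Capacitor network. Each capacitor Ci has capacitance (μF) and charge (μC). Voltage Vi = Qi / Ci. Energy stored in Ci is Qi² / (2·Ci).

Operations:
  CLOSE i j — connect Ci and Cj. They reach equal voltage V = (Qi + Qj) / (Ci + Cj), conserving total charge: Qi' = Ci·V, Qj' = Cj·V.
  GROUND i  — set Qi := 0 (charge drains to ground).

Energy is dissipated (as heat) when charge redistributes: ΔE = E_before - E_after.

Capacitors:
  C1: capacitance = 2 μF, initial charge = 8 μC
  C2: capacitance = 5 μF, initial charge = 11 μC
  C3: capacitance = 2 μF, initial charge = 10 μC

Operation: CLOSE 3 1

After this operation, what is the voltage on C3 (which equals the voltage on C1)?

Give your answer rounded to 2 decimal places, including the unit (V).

Initial: C1(2μF, Q=8μC, V=4.00V), C2(5μF, Q=11μC, V=2.20V), C3(2μF, Q=10μC, V=5.00V)
Op 1: CLOSE 3-1: Q_total=18.00, C_total=4.00, V=4.50; Q3=9.00, Q1=9.00; dissipated=0.500

Answer: 4.50 V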